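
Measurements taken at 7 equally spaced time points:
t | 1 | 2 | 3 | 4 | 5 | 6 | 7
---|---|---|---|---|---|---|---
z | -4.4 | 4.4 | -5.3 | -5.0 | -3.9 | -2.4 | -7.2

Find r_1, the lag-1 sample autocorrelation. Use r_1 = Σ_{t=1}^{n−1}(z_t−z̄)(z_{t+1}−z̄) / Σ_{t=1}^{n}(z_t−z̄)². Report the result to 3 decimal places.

Mean z̄ = (-4.4 + 4.4 − 5.3 − 5.0 − 3.9 − 2.4 − 7.2)/7 = -3.4000
Σ(z_t−z̄)(z_{t+1}−z̄) = (-7.8000) + (-14.8200) + (3.0400) + (0.8000) + (-0.5000) + (-3.8000) = -23.0800
Denominator Σ(z_t−z̄)² = 83.7000
r_1 = -23.0800 / 83.7000 = -0.276

-0.276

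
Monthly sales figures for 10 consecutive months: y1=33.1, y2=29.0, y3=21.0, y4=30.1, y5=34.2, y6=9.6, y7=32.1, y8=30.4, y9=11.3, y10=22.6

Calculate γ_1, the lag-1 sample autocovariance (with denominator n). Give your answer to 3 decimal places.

-21.019

Mean ȳ = (33.1 + 29.0 + 21.0 + 30.1 + 34.2 + 9.6 + 32.1 + 30.4 + 11.3 + 22.6)/10 = 25.3400
Σ_{t=1}^{9}(y_t−ȳ)(y_{t+1}−ȳ) = -210.1936
γ_1 = -210.1936 / 10 = -21.019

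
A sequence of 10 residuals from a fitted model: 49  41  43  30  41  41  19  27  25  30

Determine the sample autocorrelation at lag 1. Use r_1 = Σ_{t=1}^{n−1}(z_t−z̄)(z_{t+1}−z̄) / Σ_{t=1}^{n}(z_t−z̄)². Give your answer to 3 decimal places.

Mean z̄ = (49 + 41 + 43 + 30 + 41 + 41 + 19 + 27 + 25 + 30)/10 = 34.6000
Numerator Σ_{t=1}^{9}(z_t−z̄)(z_{t+1}−z̄) = 254.6400
Denominator Σ(z_t−z̄)² = 836.4000
r_1 = 254.6400 / 836.4000 = 0.304

0.304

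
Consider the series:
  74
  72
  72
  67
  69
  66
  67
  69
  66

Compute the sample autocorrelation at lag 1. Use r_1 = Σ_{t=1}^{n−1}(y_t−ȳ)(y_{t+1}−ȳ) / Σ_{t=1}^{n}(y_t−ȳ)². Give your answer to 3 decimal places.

0.350

Mean ȳ = (74 + 72 + 72 + 67 + 69 + 66 + 67 + 69 + 66)/9 = 69.1111
Numerator Σ_{t=1}^{8}(y_t−ȳ)(y_{t+1}−ȳ) = 24.0988
Denominator Σ(y_t−ȳ)² = 68.8889
r_1 = 24.0988 / 68.8889 = 0.350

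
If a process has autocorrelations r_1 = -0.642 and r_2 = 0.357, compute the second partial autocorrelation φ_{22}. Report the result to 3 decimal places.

-0.094

φ_{22} = (r_2 − r_1²) / (1 − r_1²)
r_1² = (-0.642)² = 0.412164
Numerator = 0.357 − 0.4122 = -0.0552; denominator = 1 − 0.4122 = 0.5878
φ_{22} = -0.0552 / 0.5878 = -0.094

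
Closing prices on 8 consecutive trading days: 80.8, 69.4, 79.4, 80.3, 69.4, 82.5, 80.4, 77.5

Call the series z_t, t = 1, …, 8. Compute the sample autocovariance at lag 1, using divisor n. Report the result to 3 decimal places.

-10.702

Mean z̄ = (80.8 + 69.4 + 79.4 + 80.3 + 69.4 + 82.5 + 80.4 + 77.5)/8 = 77.4625
Deviations: 3.3375, -8.0625, 1.9375, 2.8375, -8.0625, 5.0375, 2.9375, 0.0375
Σ_{t=1}^{7}(z_t−z̄)(z_{t+1}−z̄) = -85.6164
γ_1 = -85.6164 / 8 = -10.702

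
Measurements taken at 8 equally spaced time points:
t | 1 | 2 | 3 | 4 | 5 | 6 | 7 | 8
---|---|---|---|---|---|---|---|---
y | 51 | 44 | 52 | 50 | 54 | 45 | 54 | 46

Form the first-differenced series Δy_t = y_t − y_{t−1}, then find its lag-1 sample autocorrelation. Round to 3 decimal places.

First differences Δy: -7, 8, -2, 4, -9, 9, -8
Mean of differences = -0.7143
Numerator Σ(Δy_t−Δȳ)(Δy_{t+1}−Δȳ) = -262.3673
Denominator Σ(Δy_t−Δȳ)² = 355.4286
r_1(Δy) = -262.3673 / 355.4286 = -0.738

-0.738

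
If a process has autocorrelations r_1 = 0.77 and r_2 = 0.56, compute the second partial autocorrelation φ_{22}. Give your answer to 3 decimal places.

φ_{22} = (r_2 − r_1²) / (1 − r_1²)
r_1² = (0.77)² = 0.5929
Numerator = 0.56 − 0.5929 = -0.0329; denominator = 1 − 0.5929 = 0.4071
φ_{22} = -0.0329 / 0.4071 = -0.081

-0.081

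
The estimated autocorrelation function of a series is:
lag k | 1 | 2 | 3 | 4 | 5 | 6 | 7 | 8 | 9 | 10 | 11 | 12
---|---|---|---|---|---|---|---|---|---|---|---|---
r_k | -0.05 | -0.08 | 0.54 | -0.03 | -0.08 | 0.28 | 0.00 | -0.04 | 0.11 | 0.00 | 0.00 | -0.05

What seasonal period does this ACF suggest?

3

The largest autocorrelation is r_3 = 0.54, with a weaker echo at lag 6 (0.28); the remaining lags stay at or below 0.11.
The dominant spike at lag 3 indicates a seasonal period of 3.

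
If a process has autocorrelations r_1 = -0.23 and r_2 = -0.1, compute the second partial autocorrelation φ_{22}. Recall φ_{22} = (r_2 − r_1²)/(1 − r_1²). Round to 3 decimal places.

-0.161

φ_{22} = (r_2 − r_1²) / (1 − r_1²)
r_1² = (-0.23)² = 0.0529
Numerator = -0.1 − 0.0529 = -0.1529; denominator = 1 − 0.0529 = 0.9471
φ_{22} = -0.1529 / 0.9471 = -0.161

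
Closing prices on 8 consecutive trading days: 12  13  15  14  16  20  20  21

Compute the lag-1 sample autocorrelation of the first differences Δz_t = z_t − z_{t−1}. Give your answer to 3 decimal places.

-0.302

First differences Δz: 1, 2, -1, 2, 4, 0, 1
Mean of differences = 1.2857
Numerator Σ(Δz_t−Δz̄)(Δz_{t+1}−Δz̄) = -4.6531
Denominator Σ(Δz_t−Δz̄)² = 15.4286
r_1(Δz) = -4.6531 / 15.4286 = -0.302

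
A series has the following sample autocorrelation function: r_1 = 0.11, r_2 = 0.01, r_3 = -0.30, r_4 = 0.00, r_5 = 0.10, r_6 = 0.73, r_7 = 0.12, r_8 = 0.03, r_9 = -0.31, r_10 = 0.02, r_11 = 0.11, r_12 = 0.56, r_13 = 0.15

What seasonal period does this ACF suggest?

6

The largest autocorrelation is r_6 = 0.73, with a weaker echo at lag 12 (0.56); the remaining lags stay at or below 0.15.
The dominant spike at lag 6 indicates a seasonal period of 6.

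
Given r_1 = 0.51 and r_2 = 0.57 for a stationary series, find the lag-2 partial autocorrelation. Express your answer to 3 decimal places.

0.419

φ_{22} = (r_2 − r_1²) / (1 − r_1²)
r_1² = (0.51)² = 0.2601
Numerator = 0.57 − 0.2601 = 0.3099; denominator = 1 − 0.2601 = 0.7399
φ_{22} = 0.3099 / 0.7399 = 0.419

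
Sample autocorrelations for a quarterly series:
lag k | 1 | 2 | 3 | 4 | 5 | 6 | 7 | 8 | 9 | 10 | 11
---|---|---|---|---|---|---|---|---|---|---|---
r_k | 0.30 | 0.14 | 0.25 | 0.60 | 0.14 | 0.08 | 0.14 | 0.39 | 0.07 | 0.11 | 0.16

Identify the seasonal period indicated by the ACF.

The largest autocorrelation is r_4 = 0.60, with a weaker echo at lag 8 (0.39); the remaining lags stay at or below 0.30. The elevated value at lag 1 (0.30), dropping to 0.14 at lag 2, reflects decaying short-term dependence rather than seasonality.
The dominant spike at lag 4 indicates a seasonal period of 4.

4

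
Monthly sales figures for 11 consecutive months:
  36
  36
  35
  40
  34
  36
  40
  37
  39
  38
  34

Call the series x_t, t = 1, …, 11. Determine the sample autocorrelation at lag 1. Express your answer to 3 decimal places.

Mean x̄ = (36 + 36 + 35 + 40 + 34 + 36 + 40 + 37 + 39 + 38 + 34)/11 = 36.8182
Numerator Σ_{t=1}^{10}(x_t−x̄)(x_{t+1}−x̄) = -12.6694
Denominator Σ(x_t−x̄)² = 47.6364
r_1 = -12.6694 / 47.6364 = -0.266

-0.266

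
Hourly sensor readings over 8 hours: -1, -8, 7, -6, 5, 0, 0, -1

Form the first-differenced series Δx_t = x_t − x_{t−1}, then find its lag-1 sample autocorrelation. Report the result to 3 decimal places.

First differences Δx: -7, 15, -13, 11, -5, 0, -1
Mean of differences = 0.0000
Numerator Σ(Δx_t−Δx̄)(Δx_{t+1}−Δx̄) = -498.0000
Denominator Σ(Δx_t−Δx̄)² = 590.0000
r_1(Δx) = -498.0000 / 590.0000 = -0.844

-0.844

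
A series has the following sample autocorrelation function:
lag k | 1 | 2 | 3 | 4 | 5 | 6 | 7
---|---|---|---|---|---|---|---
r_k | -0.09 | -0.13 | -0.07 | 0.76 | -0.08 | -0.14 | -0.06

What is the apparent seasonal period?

4

The largest autocorrelation is r_4 = 0.76; the remaining lags stay at or below -0.06.
The dominant spike at lag 4 indicates a seasonal period of 4.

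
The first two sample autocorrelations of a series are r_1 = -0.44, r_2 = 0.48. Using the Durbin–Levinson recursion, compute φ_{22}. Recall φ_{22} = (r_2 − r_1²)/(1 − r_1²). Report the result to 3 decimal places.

0.355

φ_{22} = (r_2 − r_1²) / (1 − r_1²)
r_1² = (-0.44)² = 0.1936
Numerator = 0.48 − 0.1936 = 0.2864; denominator = 1 − 0.1936 = 0.8064
φ_{22} = 0.2864 / 0.8064 = 0.355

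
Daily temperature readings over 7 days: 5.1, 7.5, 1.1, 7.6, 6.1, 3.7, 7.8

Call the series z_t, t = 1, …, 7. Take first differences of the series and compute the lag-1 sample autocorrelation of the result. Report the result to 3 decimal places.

First differences Δz: 2.4, -6.4, 6.5, -1.5, -2.4, 4.1
Mean of differences = 0.4500
Numerator Σ(Δz_t−Δz̄)(Δz_{t+1}−Δz̄) = -71.4425
Denominator Σ(Δz_t−Δz̄)² = 112.5750
r_1(Δz) = -71.4425 / 112.5750 = -0.635

-0.635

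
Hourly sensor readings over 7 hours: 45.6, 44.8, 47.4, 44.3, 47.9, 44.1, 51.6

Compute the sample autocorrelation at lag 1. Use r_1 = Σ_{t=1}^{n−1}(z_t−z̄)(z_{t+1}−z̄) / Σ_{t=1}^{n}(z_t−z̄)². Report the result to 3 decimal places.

Mean z̄ = (45.6 + 44.8 + 47.4 + 44.3 + 47.9 + 44.1 + 51.6)/7 = 46.5286
Deviations from mean: -0.9286, -1.7286, 0.8714, -2.2286, 1.3714, -2.4286, 5.0714
Σ(z_t−z̄)(z_{t+1}−z̄) = (1.6051) + (-1.5063) + (-1.9420) + (-3.0563) + (-3.3306) + (-12.3163) = -20.5465
Denominator Σ(z_t−z̄)² = 43.0743
r_1 = -20.5465 / 43.0743 = -0.477

-0.477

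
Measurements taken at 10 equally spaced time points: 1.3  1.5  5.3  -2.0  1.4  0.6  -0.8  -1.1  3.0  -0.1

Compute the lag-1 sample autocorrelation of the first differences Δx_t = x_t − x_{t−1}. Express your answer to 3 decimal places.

-0.616

First differences Δx: 0.2, 3.8, -7.3, 3.4, -0.8, -1.4, -0.3, 4.1, -3.1
Mean of differences = -0.1556
Numerator Σ(Δx_t−Δx̄)(Δx_{t+1}−Δx̄) = -66.7109
Denominator Σ(Δx_t−Δx̄)² = 108.2222
r_1(Δx) = -66.7109 / 108.2222 = -0.616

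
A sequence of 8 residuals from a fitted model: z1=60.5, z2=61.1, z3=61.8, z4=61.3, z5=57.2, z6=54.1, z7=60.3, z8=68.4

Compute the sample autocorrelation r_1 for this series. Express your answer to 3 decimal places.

Mean z̄ = (60.5 + 61.1 + 61.8 + 61.3 + 57.2 + 54.1 + 60.3 + 68.4)/8 = 60.5875
Deviations from mean: -0.0875, 0.5125, 1.2125, 0.7125, -3.3875, -6.4875, -0.2875, 7.8125
Numerator Σ_{t=1}^{7}(z_t−z̄)(z_{t+1}−z̄) = 20.6223
Denominator Σ(z_t−z̄)² = 116.9288
r_1 = 20.6223 / 116.9288 = 0.176

0.176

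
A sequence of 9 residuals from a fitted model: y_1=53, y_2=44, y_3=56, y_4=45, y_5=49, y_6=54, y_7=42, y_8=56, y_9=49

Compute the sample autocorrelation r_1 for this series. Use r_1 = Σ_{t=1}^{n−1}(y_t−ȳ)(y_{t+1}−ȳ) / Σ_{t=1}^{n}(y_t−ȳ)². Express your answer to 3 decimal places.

Mean ȳ = (53 + 44 + 56 + 45 + 49 + 54 + 42 + 56 + 49)/9 = 49.7778
Numerator Σ_{t=1}^{8}(y_t−ȳ)(y_{t+1}−ȳ) = -169.9383
Denominator Σ(y_t−ȳ)² = 223.5556
r_1 = -169.9383 / 223.5556 = -0.760

-0.760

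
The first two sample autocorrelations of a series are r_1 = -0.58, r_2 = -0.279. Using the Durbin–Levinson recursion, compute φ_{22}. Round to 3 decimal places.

φ_{22} = (r_2 − r_1²) / (1 − r_1²)
r_1² = (-0.58)² = 0.3364
Numerator = -0.279 − 0.3364 = -0.6154; denominator = 1 − 0.3364 = 0.6636
φ_{22} = -0.6154 / 0.6636 = -0.927

-0.927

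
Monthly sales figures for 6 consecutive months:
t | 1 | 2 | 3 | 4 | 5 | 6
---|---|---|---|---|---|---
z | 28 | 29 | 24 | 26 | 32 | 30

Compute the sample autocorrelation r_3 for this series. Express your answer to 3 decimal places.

Mean z̄ = (28 + 29 + 24 + 26 + 32 + 30)/6 = 28.1667
Σ(z_t−z̄)(z_{t+3}−z̄) = (0.3611) + (3.1944) + (-7.6389) = -4.0833
Denominator Σ(z_t−z̄)² = 40.8333
r_3 = -4.0833 / 40.8333 = -0.100

-0.100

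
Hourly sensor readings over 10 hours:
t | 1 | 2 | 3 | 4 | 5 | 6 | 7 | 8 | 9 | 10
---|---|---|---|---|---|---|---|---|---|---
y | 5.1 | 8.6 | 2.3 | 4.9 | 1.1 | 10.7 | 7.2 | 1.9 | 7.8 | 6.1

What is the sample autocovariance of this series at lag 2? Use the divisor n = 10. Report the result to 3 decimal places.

-1.374

Mean ȳ = (5.1 + 8.6 + 2.3 + 4.9 + 1.1 + 10.7 + 7.2 + 1.9 + 7.8 + 6.1)/10 = 5.5700
Σ_{t=1}^{8}(y_t−ȳ)(y_{t+2}−ȳ) = -13.7368
γ_2 = -13.7368 / 10 = -1.374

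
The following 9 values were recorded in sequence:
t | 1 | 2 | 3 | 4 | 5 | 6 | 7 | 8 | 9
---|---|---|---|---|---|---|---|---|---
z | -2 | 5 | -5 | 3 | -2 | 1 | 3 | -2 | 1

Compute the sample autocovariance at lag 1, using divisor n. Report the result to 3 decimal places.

Mean z̄ = (-2 + 5 − 5 + 3 − 2 + 1 + 3 − 2 + 1)/9 = 0.2222
Σ_{t=1}^{8}(z_t−z̄)(z_{t+1}−z̄) = -63.7160
γ_1 = -63.7160 / 9 = -7.080

-7.080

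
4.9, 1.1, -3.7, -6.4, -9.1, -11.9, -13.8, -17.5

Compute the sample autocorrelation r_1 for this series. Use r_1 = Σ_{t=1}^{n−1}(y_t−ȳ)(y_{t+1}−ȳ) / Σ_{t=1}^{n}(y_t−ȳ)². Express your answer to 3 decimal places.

Mean ȳ = (4.9 + 1.1 − 3.7 − 6.4 − 9.1 − 11.9 − 13.8 − 17.5)/8 = -7.0500
Deviations from mean: 11.9500, 8.1500, 3.3500, 0.6500, -2.0500, -4.8500, -6.7500, -10.4500
Numerator Σ_{t=1}^{7}(y_t−ȳ)(y_{t+1}−ȳ) = 238.7575
Denominator Σ(y_t−ȳ)² = 403.3600
r_1 = 238.7575 / 403.3600 = 0.592

0.592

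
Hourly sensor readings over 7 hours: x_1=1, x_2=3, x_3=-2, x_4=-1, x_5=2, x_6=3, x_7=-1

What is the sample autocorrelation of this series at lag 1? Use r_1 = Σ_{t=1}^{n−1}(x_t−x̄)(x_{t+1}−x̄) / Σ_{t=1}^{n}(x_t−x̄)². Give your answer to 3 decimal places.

-0.161

Mean x̄ = (1 + 3 − 2 − 1 + 2 + 3 − 1)/7 = 0.7143
Deviations from mean: 0.2857, 2.2857, -2.7143, -1.7143, 1.2857, 2.2857, -1.7143
Numerator Σ_{t=1}^{6}(x_t−x̄)(x_{t+1}−x̄) = -4.0816
Denominator Σ(x_t−x̄)² = 25.4286
r_1 = -4.0816 / 25.4286 = -0.161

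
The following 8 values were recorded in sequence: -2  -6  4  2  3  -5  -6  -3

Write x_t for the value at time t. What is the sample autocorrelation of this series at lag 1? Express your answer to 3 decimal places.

0.164

Mean x̄ = (-2 − 6 + 4 + 2 + 3 − 5 − 6 − 3)/8 = -1.6250
Σ(x_t−x̄)(x_{t+1}−x̄) = (1.6406) + (-24.6094) + (20.3906) + (16.7656) + (-15.6094) + (14.7656) + (6.0156) = 19.3594
Denominator Σ(x_t−x̄)² = 117.8750
r_1 = 19.3594 / 117.8750 = 0.164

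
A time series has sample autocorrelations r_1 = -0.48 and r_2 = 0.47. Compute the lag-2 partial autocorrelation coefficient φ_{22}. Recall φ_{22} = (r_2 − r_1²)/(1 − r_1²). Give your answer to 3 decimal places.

0.311

φ_{22} = (r_2 − r_1²) / (1 − r_1²)
r_1² = (-0.48)² = 0.2304
Numerator = 0.47 − 0.2304 = 0.2396; denominator = 1 − 0.2304 = 0.7696
φ_{22} = 0.2396 / 0.7696 = 0.311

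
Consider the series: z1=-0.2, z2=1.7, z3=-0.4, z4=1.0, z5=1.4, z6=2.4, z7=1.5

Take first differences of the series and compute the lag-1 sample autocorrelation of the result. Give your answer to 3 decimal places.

-0.623

First differences Δz: 1.9, -2.1, 1.4, 0.4, 1.0, -0.9
Mean of differences = 0.2833
Numerator Σ(Δz_t−Δz̄)(Δz_{t+1}−Δz̄) = -7.1486
Denominator Σ(Δz_t−Δz̄)² = 11.4683
r_1(Δz) = -7.1486 / 11.4683 = -0.623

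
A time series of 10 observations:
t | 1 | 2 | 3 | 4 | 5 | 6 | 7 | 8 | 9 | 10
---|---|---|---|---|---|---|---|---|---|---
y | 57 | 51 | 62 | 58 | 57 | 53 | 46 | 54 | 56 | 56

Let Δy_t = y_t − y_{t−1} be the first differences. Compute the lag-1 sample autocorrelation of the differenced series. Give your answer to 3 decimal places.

First differences Δy: -6, 11, -4, -1, -4, -7, 8, 2, 0
Mean of differences = -0.1111
Numerator Σ(Δy_t−Δȳ)(Δy_{t+1}−Δȳ) = -113.4568
Denominator Σ(Δy_t−Δȳ)² = 306.8889
r_1(Δy) = -113.4568 / 306.8889 = -0.370

-0.370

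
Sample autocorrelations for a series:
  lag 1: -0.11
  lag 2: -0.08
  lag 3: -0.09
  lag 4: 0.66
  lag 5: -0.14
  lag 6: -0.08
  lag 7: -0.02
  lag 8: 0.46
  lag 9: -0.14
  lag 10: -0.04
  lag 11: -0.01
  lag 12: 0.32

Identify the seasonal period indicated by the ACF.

The largest autocorrelation is r_4 = 0.66, with weaker echoes at lags 8 (0.46) and 12 (0.32); the remaining lags stay at or below -0.01.
The dominant spike at lag 4 indicates a seasonal period of 4.

4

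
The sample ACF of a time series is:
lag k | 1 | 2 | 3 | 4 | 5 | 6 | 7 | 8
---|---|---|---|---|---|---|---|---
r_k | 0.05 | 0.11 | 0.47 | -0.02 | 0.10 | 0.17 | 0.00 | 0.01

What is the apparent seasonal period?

The largest autocorrelation is r_3 = 0.47, with a weaker echo at lag 6 (0.17); the remaining lags stay at or below 0.11.
The dominant spike at lag 3 indicates a seasonal period of 3.

3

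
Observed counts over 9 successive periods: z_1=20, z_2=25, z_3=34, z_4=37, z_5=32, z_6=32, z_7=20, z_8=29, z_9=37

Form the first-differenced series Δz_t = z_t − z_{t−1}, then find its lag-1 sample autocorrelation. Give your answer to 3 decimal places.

0.020

First differences Δz: 5, 9, 3, -5, 0, -12, 9, 8
Mean of differences = 2.1250
Numerator Σ(Δz_t−Δz̄)(Δz_{t+1}−Δz̄) = 7.9844
Denominator Σ(Δz_t−Δz̄)² = 392.8750
r_1(Δz) = 7.9844 / 392.8750 = 0.020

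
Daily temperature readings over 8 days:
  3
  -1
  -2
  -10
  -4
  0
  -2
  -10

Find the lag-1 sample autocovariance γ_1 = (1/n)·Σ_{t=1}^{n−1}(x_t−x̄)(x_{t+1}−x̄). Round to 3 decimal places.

Mean x̄ = (3 − 1 − 2 − 10 − 4 + 0 − 2 − 10)/8 = -3.2500
Deviations: 6.2500, 2.2500, 1.2500, -6.7500, -0.7500, 3.2500, 1.2500, -6.7500
Σ_{t=1}^{7}(x_t−x̄)(x_{t+1}−x̄) = 6.6875
γ_1 = 6.6875 / 8 = 0.836

0.836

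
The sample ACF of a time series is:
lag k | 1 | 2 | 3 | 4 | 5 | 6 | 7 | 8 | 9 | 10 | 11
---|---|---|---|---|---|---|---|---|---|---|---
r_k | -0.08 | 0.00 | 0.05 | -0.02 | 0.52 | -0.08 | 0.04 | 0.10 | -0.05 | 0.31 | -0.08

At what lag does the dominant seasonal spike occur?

5

The largest autocorrelation is r_5 = 0.52, with a weaker echo at lag 10 (0.31); the remaining lags stay at or below 0.10.
The dominant spike at lag 5 indicates a seasonal period of 5.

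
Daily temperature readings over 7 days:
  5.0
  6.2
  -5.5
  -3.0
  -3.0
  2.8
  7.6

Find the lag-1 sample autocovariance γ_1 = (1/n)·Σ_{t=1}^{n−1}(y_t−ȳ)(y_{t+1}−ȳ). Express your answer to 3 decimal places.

5.258

Mean ȳ = (5.0 + 6.2 − 5.5 − 3.0 − 3.0 + 2.8 + 7.6)/7 = 1.4429
Σ_{t=1}^{6}(y_t−ȳ)(y_{t+1}−ȳ) = 36.8053
γ_1 = 36.8053 / 7 = 5.258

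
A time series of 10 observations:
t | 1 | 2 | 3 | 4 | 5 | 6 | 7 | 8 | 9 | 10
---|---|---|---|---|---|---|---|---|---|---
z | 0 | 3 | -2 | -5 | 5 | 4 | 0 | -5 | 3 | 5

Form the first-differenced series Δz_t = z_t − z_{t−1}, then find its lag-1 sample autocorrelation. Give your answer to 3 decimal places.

-0.161

First differences Δz: 3, -5, -3, 10, -1, -4, -5, 8, 2
Mean of differences = 0.5556
Numerator Σ(Δz_t−Δz̄)(Δz_{t+1}−Δz̄) = -40.3086
Denominator Σ(Δz_t−Δz̄)² = 250.2222
r_1(Δz) = -40.3086 / 250.2222 = -0.161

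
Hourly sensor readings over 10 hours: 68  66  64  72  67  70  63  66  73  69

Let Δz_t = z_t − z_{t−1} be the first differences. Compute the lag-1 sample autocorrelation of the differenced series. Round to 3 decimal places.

-0.510

First differences Δz: -2, -2, 8, -5, 3, -7, 3, 7, -4
Mean of differences = 0.1111
Numerator Σ(Δz_t−Δz̄)(Δz_{t+1}−Δz̄) = -116.7901
Denominator Σ(Δz_t−Δz̄)² = 228.8889
r_1(Δz) = -116.7901 / 228.8889 = -0.510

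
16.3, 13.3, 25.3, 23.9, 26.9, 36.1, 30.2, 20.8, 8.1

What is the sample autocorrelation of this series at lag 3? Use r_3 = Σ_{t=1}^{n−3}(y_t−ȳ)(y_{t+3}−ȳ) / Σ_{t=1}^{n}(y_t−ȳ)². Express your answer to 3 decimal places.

-0.330

Mean ȳ = (16.3 + 13.3 + 25.3 + 23.9 + 26.9 + 36.1 + 30.2 + 20.8 + 8.1)/9 = 22.3222
Numerator Σ_{t=1}^{6}(y_t−ȳ)(y_{t+3}−ȳ) = -200.2659
Denominator Σ(y_t−ȳ)² = 606.4556
r_3 = -200.2659 / 606.4556 = -0.330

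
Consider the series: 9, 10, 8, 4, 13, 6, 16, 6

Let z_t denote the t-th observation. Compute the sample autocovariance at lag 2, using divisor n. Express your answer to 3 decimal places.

5.375

Mean z̄ = (9 + 10 + 8 + 4 + 13 + 6 + 16 + 6)/8 = 9.0000
Σ_{t=1}^{6}(z_t−z̄)(z_{t+2}−z̄) = 43.0000
γ_2 = 43.0000 / 8 = 5.375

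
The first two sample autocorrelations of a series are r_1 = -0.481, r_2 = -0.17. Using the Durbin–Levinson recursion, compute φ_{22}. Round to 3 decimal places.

φ_{22} = (r_2 − r_1²) / (1 − r_1²)
r_1² = (-0.481)² = 0.231361
Numerator = -0.17 − 0.2314 = -0.4014; denominator = 1 − 0.2314 = 0.7686
φ_{22} = -0.4014 / 0.7686 = -0.522

-0.522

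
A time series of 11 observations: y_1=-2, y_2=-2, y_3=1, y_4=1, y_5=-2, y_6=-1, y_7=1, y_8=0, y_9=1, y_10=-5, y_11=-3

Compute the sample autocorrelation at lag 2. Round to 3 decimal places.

Mean ȳ = (-2 − 2 + 1 + 1 − 2 − 1 + 1 + 0 + 1 − 5 − 3)/11 = -1.0000
Numerator Σ_{t=1}^{9}(y_t−ȳ)(y_{t+2}−ȳ) = -12.0000
Denominator Σ(y_t−ȳ)² = 40.0000
r_2 = -12.0000 / 40.0000 = -0.300

-0.300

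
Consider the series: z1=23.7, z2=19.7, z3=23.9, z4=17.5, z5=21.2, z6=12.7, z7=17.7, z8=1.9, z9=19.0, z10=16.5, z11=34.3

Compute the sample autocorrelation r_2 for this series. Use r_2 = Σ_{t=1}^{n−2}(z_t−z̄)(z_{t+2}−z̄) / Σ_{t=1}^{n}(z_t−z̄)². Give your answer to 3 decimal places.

Mean z̄ = (23.7 + 19.7 + 23.9 + 17.5 + 21.2 + 12.7 + 17.7 + 1.9 + 19.0 + 16.5 + 34.3)/11 = 18.9182
Numerator Σ_{t=1}^{9}(z_t−z̄)(z_{t+2}−z̄) = 188.2539
Denominator Σ(z_t−z̄)² = 627.7364
r_2 = 188.2539 / 627.7364 = 0.300

0.300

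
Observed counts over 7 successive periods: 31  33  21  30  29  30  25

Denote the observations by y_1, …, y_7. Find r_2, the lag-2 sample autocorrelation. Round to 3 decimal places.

Mean ȳ = (31 + 33 + 21 + 30 + 29 + 30 + 25)/7 = 28.4286
Σ(y_t−ȳ)(y_{t+2}−ȳ) = (-19.1020) + (7.1837) + (-4.2449) + (2.4694) + (-1.9592) = -15.6531
Denominator Σ(y_t−ȳ)² = 99.7143
r_2 = -15.6531 / 99.7143 = -0.157

-0.157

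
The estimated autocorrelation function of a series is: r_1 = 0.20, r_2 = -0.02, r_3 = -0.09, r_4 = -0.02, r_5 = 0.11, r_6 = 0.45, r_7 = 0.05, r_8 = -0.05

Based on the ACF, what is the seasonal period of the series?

The largest autocorrelation is r_6 = 0.45; the remaining lags stay at or below 0.20.
The dominant spike at lag 6 indicates a seasonal period of 6.

6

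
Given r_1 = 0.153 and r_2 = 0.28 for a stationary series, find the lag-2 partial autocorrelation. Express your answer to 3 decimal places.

0.263

φ_{22} = (r_2 − r_1²) / (1 − r_1²)
r_1² = (0.153)² = 0.023409
Numerator = 0.28 − 0.0234 = 0.2566; denominator = 1 − 0.0234 = 0.9766
φ_{22} = 0.2566 / 0.9766 = 0.263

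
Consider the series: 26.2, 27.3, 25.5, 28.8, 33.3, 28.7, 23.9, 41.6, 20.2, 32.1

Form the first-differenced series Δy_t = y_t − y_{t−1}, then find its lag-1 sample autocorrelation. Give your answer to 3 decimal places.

First differences Δy: 1.1, -1.8, 3.3, 4.5, -4.6, -4.8, 17.7, -21.4, 11.9
Mean of differences = 0.6556
Numerator Σ(Δy_t−Δȳ)(Δy_{t+1}−Δȳ) = -705.8653
Denominator Σ(Δy_t−Δȳ)² = 988.7822
r_1(Δy) = -705.8653 / 988.7822 = -0.714

-0.714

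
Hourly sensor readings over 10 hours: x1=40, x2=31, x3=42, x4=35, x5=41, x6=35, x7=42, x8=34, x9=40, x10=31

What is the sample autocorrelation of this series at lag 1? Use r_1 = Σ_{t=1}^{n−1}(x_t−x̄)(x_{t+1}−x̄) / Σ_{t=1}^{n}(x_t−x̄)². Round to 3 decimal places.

Mean x̄ = (40 + 31 + 42 + 35 + 41 + 35 + 42 + 34 + 40 + 31)/10 = 37.1000
Numerator Σ_{t=1}^{9}(x_t−x̄)(x_{t+1}−x̄) = -126.4100
Denominator Σ(x_t−x̄)² = 172.9000
r_1 = -126.4100 / 172.9000 = -0.731

-0.731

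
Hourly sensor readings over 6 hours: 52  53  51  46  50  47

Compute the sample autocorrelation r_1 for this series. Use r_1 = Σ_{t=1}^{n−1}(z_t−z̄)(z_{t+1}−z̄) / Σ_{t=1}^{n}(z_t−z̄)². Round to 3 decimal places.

0.128

Mean z̄ = (52 + 53 + 51 + 46 + 50 + 47)/6 = 49.8333
Deviations from mean: 2.1667, 3.1667, 1.1667, -3.8333, 0.1667, -2.8333
Σ(z_t−z̄)(z_{t+1}−z̄) = (6.8611) + (3.6944) + (-4.4722) + (-0.6389) + (-0.4722) = 4.9722
Denominator Σ(z_t−z̄)² = 38.8333
r_1 = 4.9722 / 38.8333 = 0.128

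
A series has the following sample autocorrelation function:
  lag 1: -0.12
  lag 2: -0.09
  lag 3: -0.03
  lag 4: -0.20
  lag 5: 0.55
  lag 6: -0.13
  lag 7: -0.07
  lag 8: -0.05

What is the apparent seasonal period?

The largest autocorrelation is r_5 = 0.55; the remaining lags stay at or below -0.03.
The dominant spike at lag 5 indicates a seasonal period of 5.

5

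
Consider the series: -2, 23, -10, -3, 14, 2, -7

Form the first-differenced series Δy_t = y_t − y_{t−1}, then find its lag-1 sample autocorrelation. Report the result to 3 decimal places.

First differences Δy: 25, -33, 7, 17, -12, -9
Mean of differences = -0.8333
Numerator Σ(Δy_t−Δȳ)(Δy_{t+1}−Δȳ) = -1051.1944
Denominator Σ(Δy_t−Δȳ)² = 2272.8333
r_1(Δy) = -1051.1944 / 2272.8333 = -0.463

-0.463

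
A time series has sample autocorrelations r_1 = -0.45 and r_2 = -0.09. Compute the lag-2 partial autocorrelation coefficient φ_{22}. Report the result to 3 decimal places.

-0.367

φ_{22} = (r_2 − r_1²) / (1 − r_1²)
r_1² = (-0.45)² = 0.2025
Numerator = -0.09 − 0.2025 = -0.2925; denominator = 1 − 0.2025 = 0.7975
φ_{22} = -0.2925 / 0.7975 = -0.367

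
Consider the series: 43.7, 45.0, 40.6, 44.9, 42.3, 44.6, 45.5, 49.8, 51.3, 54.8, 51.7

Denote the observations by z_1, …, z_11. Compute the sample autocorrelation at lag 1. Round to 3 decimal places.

Mean z̄ = (43.7 + 45.0 + 40.6 + 44.9 + 42.3 + 44.6 + 45.5 + 49.8 + 51.3 + 54.8 + 51.7)/11 = 46.7455
Numerator Σ_{t=1}^{10}(z_t−z̄)(z_{t+1}−z̄) = 134.4961
Denominator Σ(z_t−z̄)² = 198.9073
r_1 = 134.4961 / 198.9073 = 0.676

0.676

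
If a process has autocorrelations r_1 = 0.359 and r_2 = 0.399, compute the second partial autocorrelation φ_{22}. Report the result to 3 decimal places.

0.310

φ_{22} = (r_2 − r_1²) / (1 − r_1²)
r_1² = (0.359)² = 0.128881
Numerator = 0.399 − 0.1289 = 0.2701; denominator = 1 − 0.1289 = 0.8711
φ_{22} = 0.2701 / 0.8711 = 0.310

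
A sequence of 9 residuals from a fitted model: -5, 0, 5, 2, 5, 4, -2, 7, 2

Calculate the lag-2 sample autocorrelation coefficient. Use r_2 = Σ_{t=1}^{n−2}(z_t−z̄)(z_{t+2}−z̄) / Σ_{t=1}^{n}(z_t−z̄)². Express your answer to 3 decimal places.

-0.121

Mean z̄ = (-5 + 0 + 5 + 2 + 5 + 4 − 2 + 7 + 2)/9 = 2.0000
Numerator Σ_{t=1}^{7}(z_t−z̄)(z_{t+2}−z̄) = -14.0000
Denominator Σ(z_t−z̄)² = 116.0000
r_2 = -14.0000 / 116.0000 = -0.121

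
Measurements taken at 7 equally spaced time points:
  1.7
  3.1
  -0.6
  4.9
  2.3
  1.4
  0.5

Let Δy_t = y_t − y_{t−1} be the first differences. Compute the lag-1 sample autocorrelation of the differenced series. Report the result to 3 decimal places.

-0.686

First differences Δy: 1.4, -3.7, 5.5, -2.6, -0.9, -0.9
Mean of differences = -0.2000
Numerator Σ(Δy_t−Δȳ)(Δy_{t+1}−Δȳ) = -37.0600
Denominator Σ(Δy_t−Δȳ)² = 54.0400
r_1(Δy) = -37.0600 / 54.0400 = -0.686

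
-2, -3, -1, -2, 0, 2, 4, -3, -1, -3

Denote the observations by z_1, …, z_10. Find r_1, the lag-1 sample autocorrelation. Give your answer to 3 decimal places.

Mean z̄ = (-2 − 3 − 1 − 2 + 0 + 2 + 4 − 3 − 1 − 3)/10 = -0.9000
Numerator Σ_{t=1}^{9}(z_t−z̄)(z_{t+1}−z̄) = 8.5900
Denominator Σ(z_t−z̄)² = 48.9000
r_1 = 8.5900 / 48.9000 = 0.176

0.176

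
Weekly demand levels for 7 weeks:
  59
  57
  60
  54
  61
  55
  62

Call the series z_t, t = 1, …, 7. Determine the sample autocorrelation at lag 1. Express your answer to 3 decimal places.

Mean z̄ = (59 + 57 + 60 + 54 + 61 + 55 + 62)/7 = 58.2857
Σ(z_t−z̄)(z_{t+1}−z̄) = (-0.9184) + (-2.2041) + (-7.3469) + (-11.6327) + (-8.9184) + (-12.2041) = -43.2245
Denominator Σ(z_t−z̄)² = 55.4286
r_1 = -43.2245 / 55.4286 = -0.780

-0.780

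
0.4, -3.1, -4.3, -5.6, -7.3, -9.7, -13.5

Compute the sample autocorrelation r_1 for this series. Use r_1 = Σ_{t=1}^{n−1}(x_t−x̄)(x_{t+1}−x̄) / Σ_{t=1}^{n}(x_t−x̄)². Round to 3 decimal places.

0.454

Mean x̄ = (0.4 − 3.1 − 4.3 − 5.6 − 7.3 − 9.7 − 13.5)/7 = -6.1571
Numerator Σ_{t=1}^{6}(x_t−x̄)(x_{t+1}−x̄) = 56.1853
Denominator Σ(x_t−x̄)² = 123.8771
r_1 = 56.1853 / 123.8771 = 0.454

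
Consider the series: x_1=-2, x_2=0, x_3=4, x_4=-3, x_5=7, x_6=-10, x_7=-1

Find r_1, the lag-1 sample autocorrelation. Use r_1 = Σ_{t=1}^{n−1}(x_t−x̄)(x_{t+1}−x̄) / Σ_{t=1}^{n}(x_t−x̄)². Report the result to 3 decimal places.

Mean x̄ = (-2 + 0 + 4 − 3 + 7 − 10 − 1)/7 = -0.7143
Numerator Σ_{t=1}^{6}(x_t−x̄)(x_{t+1}−x̄) = -94.9388
Denominator Σ(x_t−x̄)² = 175.4286
r_1 = -94.9388 / 175.4286 = -0.541

-0.541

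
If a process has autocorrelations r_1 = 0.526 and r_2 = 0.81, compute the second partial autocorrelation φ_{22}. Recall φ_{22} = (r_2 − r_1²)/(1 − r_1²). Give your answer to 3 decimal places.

0.737

φ_{22} = (r_2 − r_1²) / (1 − r_1²)
r_1² = (0.526)² = 0.276676
Numerator = 0.81 − 0.2767 = 0.5333; denominator = 1 − 0.2767 = 0.7233
φ_{22} = 0.5333 / 0.7233 = 0.737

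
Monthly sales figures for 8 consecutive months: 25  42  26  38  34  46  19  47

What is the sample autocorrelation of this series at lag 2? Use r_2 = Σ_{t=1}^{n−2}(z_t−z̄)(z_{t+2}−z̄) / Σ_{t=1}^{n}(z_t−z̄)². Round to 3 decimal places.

Mean z̄ = (25 + 42 + 26 + 38 + 34 + 46 + 19 + 47)/8 = 34.6250
Deviations from mean: -9.6250, 7.3750, -8.6250, 3.3750, -0.6250, 11.3750, -15.6250, 12.3750
Σ(z_t−z̄)(z_{t+2}−z̄) = (83.0156) + (24.8906) + (5.3906) + (38.3906) + (9.7656) + (140.7656) = 302.2188
Denominator Σ(z_t−z̄)² = 759.8750
r_2 = 302.2188 / 759.8750 = 0.398

0.398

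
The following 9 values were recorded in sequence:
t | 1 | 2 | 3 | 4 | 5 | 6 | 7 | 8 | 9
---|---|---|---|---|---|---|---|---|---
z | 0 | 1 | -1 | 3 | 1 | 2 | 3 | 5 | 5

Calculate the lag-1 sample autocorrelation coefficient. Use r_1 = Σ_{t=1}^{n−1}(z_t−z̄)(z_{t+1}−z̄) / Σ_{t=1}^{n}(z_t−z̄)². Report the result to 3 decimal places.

Mean z̄ = (0 + 1 − 1 + 3 + 1 + 2 + 3 + 5 + 5)/9 = 2.1111
Numerator Σ_{t=1}^{8}(z_t−z̄)(z_{t+1}−z̄) = 12.9877
Denominator Σ(z_t−z̄)² = 34.8889
r_1 = 12.9877 / 34.8889 = 0.372

0.372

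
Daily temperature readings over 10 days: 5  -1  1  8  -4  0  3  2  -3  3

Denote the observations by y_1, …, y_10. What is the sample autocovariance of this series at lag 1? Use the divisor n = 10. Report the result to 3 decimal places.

Mean ȳ = (5 − 1 + 1 + 8 − 4 + 0 + 3 + 2 − 3 + 3)/10 = 1.4000
Σ_{t=1}^{9}(y_t−ȳ)(y_{t+1}−ȳ) = -49.3600
γ_1 = -49.3600 / 10 = -4.936

-4.936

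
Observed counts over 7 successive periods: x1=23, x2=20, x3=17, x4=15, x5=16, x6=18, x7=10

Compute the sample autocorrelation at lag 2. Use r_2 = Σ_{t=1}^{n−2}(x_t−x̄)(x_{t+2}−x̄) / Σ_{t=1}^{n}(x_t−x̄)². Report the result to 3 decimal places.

Mean x̄ = (23 + 20 + 17 + 15 + 16 + 18 + 10)/7 = 17.0000
Deviations from mean: 6.0000, 3.0000, 0.0000, -2.0000, -1.0000, 1.0000, -7.0000
Σ(x_t−x̄)(x_{t+2}−x̄) = (0.0000) + (-6.0000) + (0.0000) + (-2.0000) + (7.0000) = -1.0000
Denominator Σ(x_t−x̄)² = 100.0000
r_2 = -1.0000 / 100.0000 = -0.010

-0.010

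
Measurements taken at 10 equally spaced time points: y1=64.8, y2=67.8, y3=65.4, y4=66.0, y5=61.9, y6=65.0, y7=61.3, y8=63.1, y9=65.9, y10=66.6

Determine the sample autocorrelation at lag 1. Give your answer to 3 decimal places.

0.097

Mean ȳ = (64.8 + 67.8 + 65.4 + 66.0 + 61.9 + 65.0 + 61.3 + 63.1 + 65.9 + 66.6)/10 = 64.7800
Numerator Σ_{t=1}^{9}(y_t−ȳ)(y_{t+1}−ȳ) = 3.7796
Denominator Σ(y_t−ȳ)² = 38.8360
r_1 = 3.7796 / 38.8360 = 0.097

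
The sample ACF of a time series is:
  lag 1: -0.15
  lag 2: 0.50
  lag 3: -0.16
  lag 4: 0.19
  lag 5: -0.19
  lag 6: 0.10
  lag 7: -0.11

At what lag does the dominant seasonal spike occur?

The largest autocorrelation is r_2 = 0.50, with a weaker echo at lag 4 (0.19); the remaining lags stay at or below 0.10.
The dominant spike at lag 2 indicates a seasonal period of 2.

2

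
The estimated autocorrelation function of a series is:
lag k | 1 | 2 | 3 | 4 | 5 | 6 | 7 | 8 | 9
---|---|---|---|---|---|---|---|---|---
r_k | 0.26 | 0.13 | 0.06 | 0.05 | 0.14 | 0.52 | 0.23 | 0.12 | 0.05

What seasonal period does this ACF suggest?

6

The largest autocorrelation is r_6 = 0.52; the remaining lags stay at or below 0.26. The elevated value at lag 1 (0.26), dropping to 0.13 at lag 2, reflects decaying short-term dependence rather than seasonality.
The dominant spike at lag 6 indicates a seasonal period of 6.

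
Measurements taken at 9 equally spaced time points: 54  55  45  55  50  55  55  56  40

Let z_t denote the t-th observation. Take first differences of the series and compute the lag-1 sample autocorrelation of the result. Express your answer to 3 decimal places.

First differences Δz: 1, -10, 10, -5, 5, 0, 1, -16
Mean of differences = -1.7500
Numerator Σ(Δz_t−Δz̄)(Δz_{t+1}−Δz̄) = -202.3125
Denominator Σ(Δz_t−Δz̄)² = 483.5000
r_1(Δz) = -202.3125 / 483.5000 = -0.418

-0.418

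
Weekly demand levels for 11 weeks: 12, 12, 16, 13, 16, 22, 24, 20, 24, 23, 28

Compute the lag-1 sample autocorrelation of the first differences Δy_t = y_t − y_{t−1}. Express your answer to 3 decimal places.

-0.415

First differences Δy: 0, 4, -3, 3, 6, 2, -4, 4, -1, 5
Mean of differences = 1.6000
Numerator Σ(Δy_t−Δȳ)(Δy_{t+1}−Δȳ) = -44.1600
Denominator Σ(Δy_t−Δȳ)² = 106.4000
r_1(Δy) = -44.1600 / 106.4000 = -0.415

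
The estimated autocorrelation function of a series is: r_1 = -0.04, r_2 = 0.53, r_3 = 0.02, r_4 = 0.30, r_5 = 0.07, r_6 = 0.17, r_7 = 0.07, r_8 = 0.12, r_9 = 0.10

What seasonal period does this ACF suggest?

2

The largest autocorrelation is r_2 = 0.53, with weaker echoes at lags 4 (0.30) and 6 (0.17); the remaining lags stay at or below 0.12.
The dominant spike at lag 2 indicates a seasonal period of 2.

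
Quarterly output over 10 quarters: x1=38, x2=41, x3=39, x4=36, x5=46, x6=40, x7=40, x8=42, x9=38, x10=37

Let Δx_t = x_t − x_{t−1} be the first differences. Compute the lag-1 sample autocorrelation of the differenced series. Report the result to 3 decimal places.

First differences Δx: 3, -2, -3, 10, -6, 0, 2, -4, -1
Mean of differences = -0.1111
Numerator Σ(Δx_t−Δx̄)(Δx_{t+1}−Δx̄) = -94.3457
Denominator Σ(Δx_t−Δx̄)² = 178.8889
r_1(Δx) = -94.3457 / 178.8889 = -0.527

-0.527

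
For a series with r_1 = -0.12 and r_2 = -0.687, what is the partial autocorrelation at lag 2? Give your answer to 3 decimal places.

-0.712

φ_{22} = (r_2 − r_1²) / (1 − r_1²)
r_1² = (-0.12)² = 0.0144
Numerator = -0.687 − 0.0144 = -0.7014; denominator = 1 − 0.0144 = 0.9856
φ_{22} = -0.7014 / 0.9856 = -0.712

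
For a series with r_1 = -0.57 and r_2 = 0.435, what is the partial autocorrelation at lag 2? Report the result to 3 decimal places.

φ_{22} = (r_2 − r_1²) / (1 − r_1²)
r_1² = (-0.57)² = 0.3249
Numerator = 0.435 − 0.3249 = 0.1101; denominator = 1 − 0.3249 = 0.6751
φ_{22} = 0.1101 / 0.6751 = 0.163

0.163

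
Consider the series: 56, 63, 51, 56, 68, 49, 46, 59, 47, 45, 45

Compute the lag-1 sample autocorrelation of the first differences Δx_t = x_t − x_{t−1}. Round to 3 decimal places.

-0.431

First differences Δx: 7, -12, 5, 12, -19, -3, 13, -12, -2, 0
Mean of differences = -1.1000
Numerator Σ(Δx_t−Δx̄)(Δx_{t+1}−Δx̄) = -447.0100
Denominator Σ(Δx_t−Δx̄)² = 1036.9000
r_1(Δx) = -447.0100 / 1036.9000 = -0.431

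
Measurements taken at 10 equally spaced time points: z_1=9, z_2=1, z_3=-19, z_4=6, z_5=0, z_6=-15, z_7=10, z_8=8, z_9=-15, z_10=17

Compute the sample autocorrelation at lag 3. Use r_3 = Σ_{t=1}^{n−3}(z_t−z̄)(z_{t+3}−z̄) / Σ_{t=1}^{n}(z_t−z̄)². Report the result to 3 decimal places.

Mean z̄ = (9 + 1 − 19 + 6 + 0 − 15 + 10 + 8 − 15 + 17)/10 = 0.2000
Σ(z_t−z̄)(z_{t+3}−z̄) = (51.0400) + (-0.1600) + (291.8400) + (56.8400) + (-1.5600) + (231.0400) + (164.6400) = 793.6800
Denominator Σ(z_t−z̄)² = 1381.6000
r_3 = 793.6800 / 1381.6000 = 0.574

0.574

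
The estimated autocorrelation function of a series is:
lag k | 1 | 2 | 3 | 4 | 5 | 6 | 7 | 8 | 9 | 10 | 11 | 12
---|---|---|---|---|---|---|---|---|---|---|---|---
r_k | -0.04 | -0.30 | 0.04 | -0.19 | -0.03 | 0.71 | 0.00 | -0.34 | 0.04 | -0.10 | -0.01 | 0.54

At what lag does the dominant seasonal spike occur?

6

The largest autocorrelation is r_6 = 0.71, with a weaker echo at lag 12 (0.54); the remaining lags stay at or below 0.04.
The dominant spike at lag 6 indicates a seasonal period of 6.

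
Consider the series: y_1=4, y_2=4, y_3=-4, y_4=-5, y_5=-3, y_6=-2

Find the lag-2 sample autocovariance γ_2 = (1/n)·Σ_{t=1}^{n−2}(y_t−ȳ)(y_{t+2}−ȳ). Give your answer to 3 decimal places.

Mean ȳ = (4 + 4 − 4 − 5 − 3 − 2)/6 = -1.0000
Σ_{t=1}^{4}(y_t−ȳ)(y_{t+2}−ȳ) = -25.0000
γ_2 = -25.0000 / 6 = -4.167

-4.167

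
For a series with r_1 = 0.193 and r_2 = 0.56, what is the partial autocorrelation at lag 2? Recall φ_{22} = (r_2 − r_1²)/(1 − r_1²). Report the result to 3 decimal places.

0.543

φ_{22} = (r_2 − r_1²) / (1 − r_1²)
r_1² = (0.193)² = 0.037249
Numerator = 0.56 − 0.0372 = 0.5228; denominator = 1 − 0.0372 = 0.9628
φ_{22} = 0.5228 / 0.9628 = 0.543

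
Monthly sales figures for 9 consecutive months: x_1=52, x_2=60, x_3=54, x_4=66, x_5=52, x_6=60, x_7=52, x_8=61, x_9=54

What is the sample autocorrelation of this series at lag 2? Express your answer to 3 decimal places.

Mean x̄ = (52 + 60 + 54 + 66 + 52 + 60 + 52 + 61 + 54)/9 = 56.7778
Σ(x_t−x̄)(x_{t+2}−x̄) = (13.2716) + (29.7160) + (13.2716) + (29.7160) + (22.8272) + (13.6049) + (13.2716) = 135.6790
Denominator Σ(x_t−x̄)² = 207.5556
r_2 = 135.6790 / 207.5556 = 0.654

0.654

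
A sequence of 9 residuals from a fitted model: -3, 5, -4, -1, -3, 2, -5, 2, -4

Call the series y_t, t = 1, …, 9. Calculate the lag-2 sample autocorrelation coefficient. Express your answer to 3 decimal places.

0.414

Mean ȳ = (-3 + 5 − 4 − 1 − 3 + 2 − 5 + 2 − 4)/9 = -1.2222
Numerator Σ_{t=1}^{7}(y_t−ȳ)(y_{t+2}−ȳ) = 39.5679
Denominator Σ(y_t−ȳ)² = 95.5556
r_2 = 39.5679 / 95.5556 = 0.414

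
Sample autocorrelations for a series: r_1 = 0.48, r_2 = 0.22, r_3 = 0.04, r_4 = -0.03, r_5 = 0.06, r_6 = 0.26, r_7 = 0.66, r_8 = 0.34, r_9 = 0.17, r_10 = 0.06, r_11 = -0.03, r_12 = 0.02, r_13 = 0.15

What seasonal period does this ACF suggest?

The largest autocorrelation is r_7 = 0.66; the remaining lags stay at or below 0.48. The elevated value at lag 1 (0.48), dropping to 0.22 at lag 2, reflects decaying short-term dependence rather than seasonality.
The dominant spike at lag 7 indicates a seasonal period of 7.

7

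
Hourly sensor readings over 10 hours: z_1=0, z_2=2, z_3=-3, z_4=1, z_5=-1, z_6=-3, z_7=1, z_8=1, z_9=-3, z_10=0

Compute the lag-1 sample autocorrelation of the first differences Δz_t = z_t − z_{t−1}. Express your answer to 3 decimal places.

First differences Δz: 2, -5, 4, -2, -2, 4, 0, -4, 3
Mean of differences = 0.0000
Numerator Σ(Δz_t−Δz̄)(Δz_{t+1}−Δz̄) = -54.0000
Denominator Σ(Δz_t−Δz̄)² = 94.0000
r_1(Δz) = -54.0000 / 94.0000 = -0.574

-0.574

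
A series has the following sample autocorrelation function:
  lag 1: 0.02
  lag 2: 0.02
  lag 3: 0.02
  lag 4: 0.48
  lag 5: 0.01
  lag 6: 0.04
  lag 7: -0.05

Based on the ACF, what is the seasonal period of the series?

4

The largest autocorrelation is r_4 = 0.48; the remaining lags stay at or below 0.04.
The dominant spike at lag 4 indicates a seasonal period of 4.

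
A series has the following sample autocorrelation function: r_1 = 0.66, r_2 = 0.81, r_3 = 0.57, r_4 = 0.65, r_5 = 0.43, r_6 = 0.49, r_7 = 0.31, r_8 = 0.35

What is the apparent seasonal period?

2

The largest autocorrelation is r_2 = 0.81; the remaining lags stay at or below 0.66.
The dominant spike at lag 2 indicates a seasonal period of 2.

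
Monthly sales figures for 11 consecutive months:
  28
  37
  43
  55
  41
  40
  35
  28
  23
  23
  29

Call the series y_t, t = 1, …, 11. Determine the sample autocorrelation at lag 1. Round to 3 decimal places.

0.647

Mean ȳ = (28 + 37 + 43 + 55 + 41 + 40 + 35 + 28 + 23 + 23 + 29)/11 = 34.7273
Numerator Σ_{t=1}^{10}(y_t−ȳ)(y_{t+1}−ȳ) = 614.6529
Denominator Σ(y_t−ȳ)² = 950.1818
r_1 = 614.6529 / 950.1818 = 0.647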